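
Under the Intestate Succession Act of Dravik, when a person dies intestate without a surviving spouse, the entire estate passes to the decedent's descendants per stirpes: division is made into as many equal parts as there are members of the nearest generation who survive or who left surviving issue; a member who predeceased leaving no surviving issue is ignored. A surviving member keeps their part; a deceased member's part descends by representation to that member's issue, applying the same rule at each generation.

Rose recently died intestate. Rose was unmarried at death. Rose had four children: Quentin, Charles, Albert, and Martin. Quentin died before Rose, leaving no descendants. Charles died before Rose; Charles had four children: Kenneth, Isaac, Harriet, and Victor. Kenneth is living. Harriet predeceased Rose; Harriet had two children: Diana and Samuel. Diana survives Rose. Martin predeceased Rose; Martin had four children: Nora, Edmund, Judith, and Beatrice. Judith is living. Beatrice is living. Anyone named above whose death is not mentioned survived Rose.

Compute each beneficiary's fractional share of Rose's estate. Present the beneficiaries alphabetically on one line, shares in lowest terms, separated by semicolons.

There is no surviving spouse, so the entire estate passes to Rose's descendants per stirpes.
Quentin left no surviving issue, so that branch lapses and is disregarded.
The estate is divided into 3 equal shares of 1/3 among Charles, Albert, Martin.
Charles predeceased; the 1/3 allotted to Charles's branch passes to Charles's issue by representation.
The 1/3 is divided into 4 equal shares of 1/12 among Kenneth, Isaac, Harriet, Victor.
Kenneth is living and takes 1/12.
Isaac is living and takes 1/12.
Harriet predeceased; the 1/12 allotted to Harriet's branch passes to Harriet's issue by representation.
The 1/12 is divided into 2 equal shares of 1/24 among Diana, Samuel.
Diana is living and takes 1/24.
Samuel is living and takes 1/24.
Victor is living and takes 1/12.
Albert is living and takes 1/3.
Martin predeceased; the 1/3 allotted to Martin's branch passes to Martin's issue by representation.
The 1/3 is divided into 4 equal shares of 1/12 among Nora, Edmund, Judith, Beatrice.
Nora is living and takes 1/12.
Edmund is living and takes 1/12.
Judith is living and takes 1/12.
Beatrice is living and takes 1/12.

Albert 1/3; Beatrice 1/12; Diana 1/24; Edmund 1/12; Isaac 1/12; Judith 1/12; Kenneth 1/12; Nora 1/12; Samuel 1/24; Victor 1/12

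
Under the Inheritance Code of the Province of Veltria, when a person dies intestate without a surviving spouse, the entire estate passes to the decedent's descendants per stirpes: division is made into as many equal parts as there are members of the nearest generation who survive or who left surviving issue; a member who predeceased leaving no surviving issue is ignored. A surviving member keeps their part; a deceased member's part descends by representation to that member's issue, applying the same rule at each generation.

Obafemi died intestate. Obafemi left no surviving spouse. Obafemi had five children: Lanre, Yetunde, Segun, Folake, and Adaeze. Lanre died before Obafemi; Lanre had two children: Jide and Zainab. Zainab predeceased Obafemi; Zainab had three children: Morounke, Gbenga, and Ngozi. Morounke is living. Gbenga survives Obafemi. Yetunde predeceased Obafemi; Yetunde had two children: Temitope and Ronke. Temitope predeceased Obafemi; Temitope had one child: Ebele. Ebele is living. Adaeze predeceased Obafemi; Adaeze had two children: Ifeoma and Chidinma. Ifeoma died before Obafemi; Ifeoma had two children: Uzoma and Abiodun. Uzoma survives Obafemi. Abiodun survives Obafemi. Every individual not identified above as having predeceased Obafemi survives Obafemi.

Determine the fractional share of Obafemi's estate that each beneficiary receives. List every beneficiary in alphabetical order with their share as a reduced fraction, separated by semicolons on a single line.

Abiodun 1/20; Chidinma 1/10; Ebele 1/10; Folake 1/5; Gbenga 1/30; Jide 1/10; Morounke 1/30; Ngozi 1/30; Ronke 1/10; Segun 1/5; Uzoma 1/20

There is no surviving spouse, so the entire estate passes to Obafemi's descendants per stirpes.
The estate is divided into 5 equal shares of 1/5 among Lanre, Yetunde, Segun, Folake, Adaeze.
Lanre predeceased; the 1/5 allotted to Lanre's branch passes to Lanre's issue by representation.
The 1/5 is divided into 2 equal shares of 1/10 among Jide, Zainab.
Jide is living and takes 1/10.
Zainab predeceased; the 1/10 allotted to Zainab's branch passes to Zainab's issue by representation.
The 1/10 is divided into 3 equal shares of 1/30 among Morounke, Gbenga, Ngozi.
Morounke is living and takes 1/30.
Gbenga is living and takes 1/30.
Ngozi is living and takes 1/30.
Yetunde predeceased; the 1/5 allotted to Yetunde's branch passes to Yetunde's issue by representation.
The 1/5 is divided into 2 equal shares of 1/10 among Temitope, Ronke.
Temitope predeceased; the 1/10 allotted to Temitope's branch passes to Temitope's issue by representation.
Ebele is the sole taker at this level and receives the full 1/10.
Ronke is living and takes 1/10.
Segun is living and takes 1/5.
Folake is living and takes 1/5.
Adaeze predeceased; the 1/5 allotted to Adaeze's branch passes to Adaeze's issue by representation.
The 1/5 is divided into 2 equal shares of 1/10 among Ifeoma, Chidinma.
Ifeoma predeceased; the 1/10 allotted to Ifeoma's branch passes to Ifeoma's issue by representation.
The 1/10 is divided into 2 equal shares of 1/20 among Uzoma, Abiodun.
Uzoma is living and takes 1/20.
Abiodun is living and takes 1/20.
Chidinma is living and takes 1/10.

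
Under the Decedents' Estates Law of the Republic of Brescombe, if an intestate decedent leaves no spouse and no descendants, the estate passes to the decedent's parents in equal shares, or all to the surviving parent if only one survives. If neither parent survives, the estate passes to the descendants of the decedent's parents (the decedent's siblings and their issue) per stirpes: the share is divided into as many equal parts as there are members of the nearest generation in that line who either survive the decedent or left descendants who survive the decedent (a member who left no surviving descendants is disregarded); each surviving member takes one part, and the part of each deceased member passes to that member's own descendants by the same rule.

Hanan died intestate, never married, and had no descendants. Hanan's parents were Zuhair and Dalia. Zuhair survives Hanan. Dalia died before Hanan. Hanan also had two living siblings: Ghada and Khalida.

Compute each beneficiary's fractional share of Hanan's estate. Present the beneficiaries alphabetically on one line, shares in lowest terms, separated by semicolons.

Only one parent, Zuhair, survives, so Zuhair takes the entire estate. The siblings take nothing because a surviving parent has priority.

Zuhair 1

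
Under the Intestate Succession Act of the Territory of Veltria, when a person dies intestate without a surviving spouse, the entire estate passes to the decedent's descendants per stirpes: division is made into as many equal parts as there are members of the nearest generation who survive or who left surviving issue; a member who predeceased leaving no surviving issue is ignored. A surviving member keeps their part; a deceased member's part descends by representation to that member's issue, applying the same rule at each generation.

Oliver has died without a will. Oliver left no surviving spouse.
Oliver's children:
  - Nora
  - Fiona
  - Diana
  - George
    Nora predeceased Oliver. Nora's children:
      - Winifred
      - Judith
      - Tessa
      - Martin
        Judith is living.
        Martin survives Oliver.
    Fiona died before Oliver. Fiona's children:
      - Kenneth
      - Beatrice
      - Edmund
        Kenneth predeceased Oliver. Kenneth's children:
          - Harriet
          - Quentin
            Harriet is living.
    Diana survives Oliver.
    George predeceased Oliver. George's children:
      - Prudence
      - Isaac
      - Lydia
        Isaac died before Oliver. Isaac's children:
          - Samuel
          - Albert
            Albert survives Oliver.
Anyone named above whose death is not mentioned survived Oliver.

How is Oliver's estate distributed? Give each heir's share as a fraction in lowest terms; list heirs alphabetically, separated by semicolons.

Albert 1/24; Beatrice 1/12; Diana 1/4; Edmund 1/12; Harriet 1/24; Judith 1/16; Lydia 1/12; Martin 1/16; Prudence 1/12; Quentin 1/24; Samuel 1/24; Tessa 1/16; Winifred 1/16

There is no surviving spouse, so the entire estate passes to Oliver's descendants per stirpes.
The estate is divided into 4 equal shares of 1/4 among Nora, Fiona, Diana, George.
Nora predeceased; the 1/4 allotted to Nora's branch passes to Nora's issue by representation.
The 1/4 is divided into 4 equal shares of 1/16 among Winifred, Judith, Tessa, Martin.
Winifred is living and takes 1/16.
Judith is living and takes 1/16.
Tessa is living and takes 1/16.
Martin is living and takes 1/16.
Fiona predeceased; the 1/4 allotted to Fiona's branch passes to Fiona's issue by representation.
The 1/4 is divided into 3 equal shares of 1/12 among Kenneth, Beatrice, Edmund.
Kenneth predeceased; the 1/12 allotted to Kenneth's branch passes to Kenneth's issue by representation.
The 1/12 is divided into 2 equal shares of 1/24 among Harriet, Quentin.
Harriet is living and takes 1/24.
Quentin is living and takes 1/24.
Beatrice is living and takes 1/12.
Edmund is living and takes 1/12.
Diana is living and takes 1/4.
George predeceased; the 1/4 allotted to George's branch passes to George's issue by representation.
The 1/4 is divided into 3 equal shares of 1/12 among Prudence, Isaac, Lydia.
Prudence is living and takes 1/12.
Isaac predeceased; the 1/12 allotted to Isaac's branch passes to Isaac's issue by representation.
The 1/12 is divided into 2 equal shares of 1/24 among Samuel, Albert.
Samuel is living and takes 1/24.
Albert is living and takes 1/24.
Lydia is living and takes 1/12.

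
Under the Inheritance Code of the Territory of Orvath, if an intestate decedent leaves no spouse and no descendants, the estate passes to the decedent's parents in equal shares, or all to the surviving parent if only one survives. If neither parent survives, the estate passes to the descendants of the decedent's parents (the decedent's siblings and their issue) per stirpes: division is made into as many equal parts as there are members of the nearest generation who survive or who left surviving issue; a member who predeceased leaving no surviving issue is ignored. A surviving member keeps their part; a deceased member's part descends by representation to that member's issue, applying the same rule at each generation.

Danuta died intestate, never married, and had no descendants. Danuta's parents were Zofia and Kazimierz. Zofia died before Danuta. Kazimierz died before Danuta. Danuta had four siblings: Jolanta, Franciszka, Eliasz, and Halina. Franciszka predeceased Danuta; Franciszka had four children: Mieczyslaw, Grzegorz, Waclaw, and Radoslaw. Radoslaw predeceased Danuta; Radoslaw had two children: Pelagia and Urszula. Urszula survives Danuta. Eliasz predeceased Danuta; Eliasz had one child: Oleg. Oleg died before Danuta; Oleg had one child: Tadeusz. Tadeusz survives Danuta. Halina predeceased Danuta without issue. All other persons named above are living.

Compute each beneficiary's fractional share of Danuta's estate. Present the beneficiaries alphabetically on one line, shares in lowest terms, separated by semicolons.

Neither parent survives and there are no descendants, so the estate passes to Danuta's siblings and their issue per stirpes.
Halina left no surviving issue, so that branch lapses and is disregarded.
The estate is divided into 3 equal shares of 1/3 among Jolanta, Franciszka, Eliasz.
Jolanta is living and takes 1/3.
Franciszka predeceased; the 1/3 allotted to Franciszka's branch passes to Franciszka's issue by representation.
The 1/3 is divided into 4 equal shares of 1/12 among Mieczyslaw, Grzegorz, Waclaw, Radoslaw.
Mieczyslaw is living and takes 1/12.
Grzegorz is living and takes 1/12.
Waclaw is living and takes 1/12.
Radoslaw predeceased; the 1/12 allotted to Radoslaw's branch passes to Radoslaw's issue by representation.
The 1/12 is divided into 2 equal shares of 1/24 among Pelagia, Urszula.
Pelagia is living and takes 1/24.
Urszula is living and takes 1/24.
Eliasz predeceased; the 1/3 allotted to Eliasz's branch passes to Eliasz's issue by representation.
Oleg's line is the sole branch at this level, so the full 1/3 passes to Oleg's issue by representation.
Tadeusz is the sole taker at this level and receives the full 1/3.

Grzegorz 1/12; Jolanta 1/3; Mieczyslaw 1/12; Pelagia 1/24; Tadeusz 1/3; Urszula 1/24; Waclaw 1/12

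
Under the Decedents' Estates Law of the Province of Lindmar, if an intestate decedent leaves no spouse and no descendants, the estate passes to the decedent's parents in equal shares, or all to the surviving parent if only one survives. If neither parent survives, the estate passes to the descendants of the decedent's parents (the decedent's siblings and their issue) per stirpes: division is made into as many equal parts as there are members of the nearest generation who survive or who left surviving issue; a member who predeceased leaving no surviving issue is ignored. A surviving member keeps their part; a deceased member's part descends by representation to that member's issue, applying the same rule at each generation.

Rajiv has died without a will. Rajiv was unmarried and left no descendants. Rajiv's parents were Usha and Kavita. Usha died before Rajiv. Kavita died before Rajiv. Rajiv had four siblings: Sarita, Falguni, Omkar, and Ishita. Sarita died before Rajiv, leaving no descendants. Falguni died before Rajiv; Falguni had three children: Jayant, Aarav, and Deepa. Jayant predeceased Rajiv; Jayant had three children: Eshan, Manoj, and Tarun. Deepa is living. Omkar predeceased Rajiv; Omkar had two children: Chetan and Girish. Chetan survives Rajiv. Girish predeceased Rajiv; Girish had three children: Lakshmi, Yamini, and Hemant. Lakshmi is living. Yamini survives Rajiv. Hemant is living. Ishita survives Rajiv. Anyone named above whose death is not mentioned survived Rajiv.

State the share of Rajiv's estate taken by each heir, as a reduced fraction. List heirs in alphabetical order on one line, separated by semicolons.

Neither parent survives and there are no descendants, so the estate passes to Rajiv's siblings and their issue per stirpes.
Sarita left no surviving issue, so that branch lapses and is disregarded.
The estate is divided into 3 equal shares of 1/3 among Falguni, Omkar, Ishita.
Falguni predeceased; the 1/3 allotted to Falguni's branch passes to Falguni's issue by representation.
The 1/3 is divided into 3 equal shares of 1/9 among Jayant, Aarav, Deepa.
Jayant predeceased; the 1/9 allotted to Jayant's branch passes to Jayant's issue by representation.
The 1/9 is divided into 3 equal shares of 1/27 among Eshan, Manoj, Tarun.
Eshan is living and takes 1/27.
Manoj is living and takes 1/27.
Tarun is living and takes 1/27.
Aarav is living and takes 1/9.
Deepa is living and takes 1/9.
Omkar predeceased; the 1/3 allotted to Omkar's branch passes to Omkar's issue by representation.
The 1/3 is divided into 2 equal shares of 1/6 among Chetan, Girish.
Chetan is living and takes 1/6.
Girish predeceased; the 1/6 allotted to Girish's branch passes to Girish's issue by representation.
The 1/6 is divided into 3 equal shares of 1/18 among Lakshmi, Yamini, Hemant.
Lakshmi is living and takes 1/18.
Yamini is living and takes 1/18.
Hemant is living and takes 1/18.
Ishita is living and takes 1/3.

Aarav 1/9; Chetan 1/6; Deepa 1/9; Eshan 1/27; Hemant 1/18; Ishita 1/3; Lakshmi 1/18; Manoj 1/27; Tarun 1/27; Yamini 1/18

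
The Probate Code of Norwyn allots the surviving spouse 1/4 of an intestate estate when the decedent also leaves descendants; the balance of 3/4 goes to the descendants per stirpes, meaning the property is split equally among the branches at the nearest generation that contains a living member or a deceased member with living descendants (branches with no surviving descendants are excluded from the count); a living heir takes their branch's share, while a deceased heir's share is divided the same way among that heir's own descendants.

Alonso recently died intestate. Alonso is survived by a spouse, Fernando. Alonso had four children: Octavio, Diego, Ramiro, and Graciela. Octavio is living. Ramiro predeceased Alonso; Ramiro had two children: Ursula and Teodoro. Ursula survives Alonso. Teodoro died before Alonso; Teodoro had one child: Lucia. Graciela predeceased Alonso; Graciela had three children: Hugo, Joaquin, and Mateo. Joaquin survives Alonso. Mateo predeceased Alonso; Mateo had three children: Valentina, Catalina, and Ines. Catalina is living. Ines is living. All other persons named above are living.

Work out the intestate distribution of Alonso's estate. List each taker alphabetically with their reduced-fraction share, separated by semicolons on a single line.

Fernando, as surviving spouse, takes 1/4.
The remaining 3/4 passes to Alonso's descendants per stirpes.
The 3/4 is divided into 4 equal shares of 3/16 among Octavio, Diego, Ramiro, Graciela.
Octavio is living and takes 3/16.
Diego is living and takes 3/16.
Ramiro predeceased; the 3/16 allotted to Ramiro's branch passes to Ramiro's issue by representation.
The 3/16 is divided into 2 equal shares of 3/32 among Ursula, Teodoro.
Ursula is living and takes 3/32.
Teodoro predeceased; the 3/32 allotted to Teodoro's branch passes to Teodoro's issue by representation.
Lucia is the sole taker at this level and receives the full 3/32.
Graciela predeceased; the 3/16 allotted to Graciela's branch passes to Graciela's issue by representation.
The 3/16 is divided into 3 equal shares of 1/16 among Hugo, Joaquin, Mateo.
Hugo is living and takes 1/16.
Joaquin is living and takes 1/16.
Mateo predeceased; the 1/16 allotted to Mateo's branch passes to Mateo's issue by representation.
The 1/16 is divided into 3 equal shares of 1/48 among Valentina, Catalina, Ines.
Valentina is living and takes 1/48.
Catalina is living and takes 1/48.
Ines is living and takes 1/48.

Catalina 1/48; Diego 3/16; Fernando 1/4; Hugo 1/16; Ines 1/48; Joaquin 1/16; Lucia 3/32; Octavio 3/16; Ursula 3/32; Valentina 1/48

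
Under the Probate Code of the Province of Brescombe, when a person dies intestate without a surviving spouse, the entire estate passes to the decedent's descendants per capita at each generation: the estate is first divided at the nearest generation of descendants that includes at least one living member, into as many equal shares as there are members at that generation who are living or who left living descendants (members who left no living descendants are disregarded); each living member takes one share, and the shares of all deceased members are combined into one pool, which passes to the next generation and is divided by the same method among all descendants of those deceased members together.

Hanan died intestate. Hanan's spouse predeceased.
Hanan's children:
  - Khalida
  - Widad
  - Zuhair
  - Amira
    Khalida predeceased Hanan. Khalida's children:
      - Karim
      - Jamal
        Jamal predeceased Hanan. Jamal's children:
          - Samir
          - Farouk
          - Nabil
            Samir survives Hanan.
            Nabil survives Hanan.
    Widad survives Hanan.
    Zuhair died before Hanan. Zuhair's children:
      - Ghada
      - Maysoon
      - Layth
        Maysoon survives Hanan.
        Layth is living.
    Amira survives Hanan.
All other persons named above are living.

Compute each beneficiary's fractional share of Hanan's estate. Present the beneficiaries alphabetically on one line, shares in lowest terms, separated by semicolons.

Amira 1/4; Farouk 1/30; Ghada 1/10; Karim 1/10; Layth 1/10; Maysoon 1/10; Nabil 1/30; Samir 1/30; Widad 1/4

There is no surviving spouse, so the entire estate passes to Hanan's descendants per capita at each generation.
At generation 1 (Khalida, Widad, Zuhair, Amira) there are 4 shares of (1)/4 = 1/4 each.
Living: Widad and Amira — each takes 1/4.
Deceased: Khalida and Zuhair. Their combined 1/2 is pooled and carried to generation 2.
At generation 2 (Karim, Jamal, Ghada, Maysoon, Layth) there are 5 shares of (1/2)/5 = 1/10 each.
Living: Karim, Ghada, Maysoon, and Layth — each takes 1/10.
Deceased: Jamal. That 1/10 share is carried to generation 3.
At generation 3 (Samir, Farouk, Nabil) there are 3 shares of (1/10)/3 = 1/30 each.
Living: Samir, Farouk, and Nabil — each takes 1/30.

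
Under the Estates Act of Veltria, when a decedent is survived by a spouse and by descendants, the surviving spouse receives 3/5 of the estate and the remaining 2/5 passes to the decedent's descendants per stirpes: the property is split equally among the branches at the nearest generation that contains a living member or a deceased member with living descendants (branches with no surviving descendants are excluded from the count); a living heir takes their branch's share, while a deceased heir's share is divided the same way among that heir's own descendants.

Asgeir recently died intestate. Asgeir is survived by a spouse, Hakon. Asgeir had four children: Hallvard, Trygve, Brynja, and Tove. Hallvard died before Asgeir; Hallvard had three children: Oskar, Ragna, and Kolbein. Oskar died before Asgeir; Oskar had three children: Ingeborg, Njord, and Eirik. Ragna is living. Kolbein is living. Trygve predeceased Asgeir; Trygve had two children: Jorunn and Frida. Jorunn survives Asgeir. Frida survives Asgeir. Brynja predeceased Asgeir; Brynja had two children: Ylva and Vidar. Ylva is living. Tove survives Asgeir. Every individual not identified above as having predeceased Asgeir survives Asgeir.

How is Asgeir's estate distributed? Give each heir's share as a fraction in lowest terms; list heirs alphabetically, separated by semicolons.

Eirik 1/90; Frida 1/20; Hakon 3/5; Ingeborg 1/90; Jorunn 1/20; Kolbein 1/30; Njord 1/90; Ragna 1/30; Tove 1/10; Vidar 1/20; Ylva 1/20

Hakon, as surviving spouse, takes 3/5.
The remaining 2/5 passes to Asgeir's descendants per stirpes.
The 2/5 is divided into 4 equal shares of 1/10 among Hallvard, Trygve, Brynja, Tove.
Hallvard predeceased; the 1/10 allotted to Hallvard's branch passes to Hallvard's issue by representation.
The 1/10 is divided into 3 equal shares of 1/30 among Oskar, Ragna, Kolbein.
Oskar predeceased; the 1/30 allotted to Oskar's branch passes to Oskar's issue by representation.
The 1/30 is divided into 3 equal shares of 1/90 among Ingeborg, Njord, Eirik.
Ingeborg is living and takes 1/90.
Njord is living and takes 1/90.
Eirik is living and takes 1/90.
Ragna is living and takes 1/30.
Kolbein is living and takes 1/30.
Trygve predeceased; the 1/10 allotted to Trygve's branch passes to Trygve's issue by representation.
The 1/10 is divided into 2 equal shares of 1/20 among Jorunn, Frida.
Jorunn is living and takes 1/20.
Frida is living and takes 1/20.
Brynja predeceased; the 1/10 allotted to Brynja's branch passes to Brynja's issue by representation.
The 1/10 is divided into 2 equal shares of 1/20 among Ylva, Vidar.
Ylva is living and takes 1/20.
Vidar is living and takes 1/20.
Tove is living and takes 1/10.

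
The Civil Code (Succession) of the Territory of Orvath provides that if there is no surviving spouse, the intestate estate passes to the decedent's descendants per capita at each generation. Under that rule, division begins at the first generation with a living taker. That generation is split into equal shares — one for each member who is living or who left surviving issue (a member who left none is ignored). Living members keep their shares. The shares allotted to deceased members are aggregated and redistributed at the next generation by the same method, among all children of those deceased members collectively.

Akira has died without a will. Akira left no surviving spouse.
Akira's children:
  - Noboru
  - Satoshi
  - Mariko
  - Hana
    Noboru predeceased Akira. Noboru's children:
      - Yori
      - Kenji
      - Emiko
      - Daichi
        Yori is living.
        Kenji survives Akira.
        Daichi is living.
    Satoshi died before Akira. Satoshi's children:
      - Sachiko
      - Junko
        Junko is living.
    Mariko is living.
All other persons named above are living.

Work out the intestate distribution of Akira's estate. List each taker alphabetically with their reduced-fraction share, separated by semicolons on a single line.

There is no surviving spouse, so the entire estate passes to Akira's descendants per capita at each generation.
At generation 1 (Noboru, Satoshi, Mariko, Hana) there are 4 shares of (1)/4 = 1/4 each.
Living: Mariko and Hana — each takes 1/4.
Deceased: Noboru and Satoshi. Their combined 1/2 is pooled and carried to generation 2.
At generation 2 (Yori, Kenji, Emiko, Daichi, Sachiko, Junko) there are 6 shares of (1/2)/6 = 1/12 each.
Living: Yori, Kenji, Emiko, Daichi, Sachiko, and Junko — each takes 1/12.

Daichi 1/12; Emiko 1/12; Hana 1/4; Junko 1/12; Kenji 1/12; Mariko 1/4; Sachiko 1/12; Yori 1/12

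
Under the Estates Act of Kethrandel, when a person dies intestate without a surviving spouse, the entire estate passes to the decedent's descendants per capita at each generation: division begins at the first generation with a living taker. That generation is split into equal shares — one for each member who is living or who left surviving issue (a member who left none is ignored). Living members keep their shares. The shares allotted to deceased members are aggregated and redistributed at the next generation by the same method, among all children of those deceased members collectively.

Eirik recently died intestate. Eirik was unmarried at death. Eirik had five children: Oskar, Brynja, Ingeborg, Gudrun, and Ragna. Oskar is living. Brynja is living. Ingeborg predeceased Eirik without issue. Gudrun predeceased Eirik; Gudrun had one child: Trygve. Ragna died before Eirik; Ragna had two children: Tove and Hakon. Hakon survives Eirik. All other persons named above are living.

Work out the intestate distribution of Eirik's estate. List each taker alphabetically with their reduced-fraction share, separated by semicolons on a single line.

There is no surviving spouse, so the entire estate passes to Eirik's descendants per capita at each generation.
At generation 1 (Oskar, Brynja, Gudrun, Ragna) there are 4 shares of (1)/4 = 1/4 each.
Living: Oskar and Brynja — each takes 1/4.
Deceased: Gudrun and Ragna. Their combined 1/2 is pooled and carried to generation 2.
At generation 2 (Trygve, Tove, Hakon) there are 3 shares of (1/2)/3 = 1/6 each.
Living: Trygve, Tove, and Hakon — each takes 1/6.

Brynja 1/4; Hakon 1/6; Oskar 1/4; Tove 1/6; Trygve 1/6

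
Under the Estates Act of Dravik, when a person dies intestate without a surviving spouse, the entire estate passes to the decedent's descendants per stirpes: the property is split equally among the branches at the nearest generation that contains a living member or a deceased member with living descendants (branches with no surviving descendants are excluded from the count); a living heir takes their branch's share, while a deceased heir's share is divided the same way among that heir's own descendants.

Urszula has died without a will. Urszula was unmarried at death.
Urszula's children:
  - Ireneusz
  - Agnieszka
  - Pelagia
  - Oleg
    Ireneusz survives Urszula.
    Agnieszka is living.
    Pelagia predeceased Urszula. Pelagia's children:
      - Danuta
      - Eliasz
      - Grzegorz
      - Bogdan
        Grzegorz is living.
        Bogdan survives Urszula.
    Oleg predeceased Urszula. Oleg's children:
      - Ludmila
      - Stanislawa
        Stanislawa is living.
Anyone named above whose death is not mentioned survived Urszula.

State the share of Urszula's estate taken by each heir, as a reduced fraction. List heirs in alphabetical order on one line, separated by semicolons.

There is no surviving spouse, so the entire estate passes to Urszula's descendants per stirpes.
The estate is divided into 4 equal shares of 1/4 among Ireneusz, Agnieszka, Pelagia, Oleg.
Ireneusz is living and takes 1/4.
Agnieszka is living and takes 1/4.
Pelagia predeceased; the 1/4 allotted to Pelagia's branch passes to Pelagia's issue by representation.
The 1/4 is divided into 4 equal shares of 1/16 among Danuta, Eliasz, Grzegorz, Bogdan.
Danuta is living and takes 1/16.
Eliasz is living and takes 1/16.
Grzegorz is living and takes 1/16.
Bogdan is living and takes 1/16.
Oleg predeceased; the 1/4 allotted to Oleg's branch passes to Oleg's issue by representation.
The 1/4 is divided into 2 equal shares of 1/8 among Ludmila, Stanislawa.
Ludmila is living and takes 1/8.
Stanislawa is living and takes 1/8.

Agnieszka 1/4; Bogdan 1/16; Danuta 1/16; Eliasz 1/16; Grzegorz 1/16; Ireneusz 1/4; Ludmila 1/8; Stanislawa 1/8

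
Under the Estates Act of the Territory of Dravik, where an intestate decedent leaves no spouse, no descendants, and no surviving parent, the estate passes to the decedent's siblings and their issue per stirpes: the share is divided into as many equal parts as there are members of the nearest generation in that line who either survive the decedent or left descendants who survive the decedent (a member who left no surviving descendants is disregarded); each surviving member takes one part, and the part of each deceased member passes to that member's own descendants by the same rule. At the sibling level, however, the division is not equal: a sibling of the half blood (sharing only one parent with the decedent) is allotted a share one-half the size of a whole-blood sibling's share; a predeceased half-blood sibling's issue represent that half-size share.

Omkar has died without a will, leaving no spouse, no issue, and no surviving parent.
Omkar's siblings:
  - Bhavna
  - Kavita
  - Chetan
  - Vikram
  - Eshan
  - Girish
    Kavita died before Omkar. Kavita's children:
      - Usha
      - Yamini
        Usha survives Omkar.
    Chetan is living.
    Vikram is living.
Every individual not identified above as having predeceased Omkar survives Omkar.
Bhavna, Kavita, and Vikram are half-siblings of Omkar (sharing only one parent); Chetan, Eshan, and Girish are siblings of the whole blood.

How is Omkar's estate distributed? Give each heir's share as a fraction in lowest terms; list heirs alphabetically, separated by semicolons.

No spouse, descendants, or parent survives, so the estate passes to Omkar's siblings per stirpes.
Half-blood siblings count for one-half the weight of whole-blood siblings at the initial division.
Dividing 1 in proportion to weights (total weight 9/2): Bhavna (weight 1/2) → 1/9; Kavita (weight 1/2) → 1/9; Chetan (weight 1) → 2/9; Vikram (weight 1/2) → 1/9; Eshan (weight 1) → 2/9; Girish (weight 1) → 2/9.
Bhavna is living and takes 1/9.
Kavita predeceased; the 1/9 allotted to Kavita's branch passes to Kavita's issue by representation.
The 1/9 is divided into 2 equal shares of 1/18 among Usha, Yamini.
Usha is living and takes 1/18.
Yamini is living and takes 1/18.
Chetan is living and takes 2/9.
Vikram is living and takes 1/9.
Eshan is living and takes 2/9.
Girish is living and takes 2/9.

Bhavna 1/9; Chetan 2/9; Eshan 2/9; Girish 2/9; Usha 1/18; Vikram 1/9; Yamini 1/18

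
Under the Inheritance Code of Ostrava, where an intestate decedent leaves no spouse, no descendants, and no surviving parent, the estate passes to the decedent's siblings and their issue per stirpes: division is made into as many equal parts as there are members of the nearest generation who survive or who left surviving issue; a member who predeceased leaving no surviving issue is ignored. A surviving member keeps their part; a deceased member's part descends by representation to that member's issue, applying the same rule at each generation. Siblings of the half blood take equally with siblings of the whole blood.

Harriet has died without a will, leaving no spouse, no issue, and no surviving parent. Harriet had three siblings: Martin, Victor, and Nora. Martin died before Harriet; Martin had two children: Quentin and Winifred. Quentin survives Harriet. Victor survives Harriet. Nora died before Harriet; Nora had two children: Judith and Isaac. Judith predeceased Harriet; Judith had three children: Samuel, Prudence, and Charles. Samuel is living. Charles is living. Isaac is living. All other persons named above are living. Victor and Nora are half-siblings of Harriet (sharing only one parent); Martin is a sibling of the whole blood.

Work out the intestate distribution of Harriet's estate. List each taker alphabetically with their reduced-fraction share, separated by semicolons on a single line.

No spouse, descendants, or parent survives, so the estate passes to Harriet's siblings per stirpes.
Half-blood and whole-blood siblings take equally under the stated rule.
The estate is divided into 3 equal shares of 1/3 among Martin, Victor, Nora.
Martin predeceased; the 1/3 allotted to Martin's branch passes to Martin's issue by representation.
The 1/3 is divided into 2 equal shares of 1/6 among Quentin, Winifred.
Quentin is living and takes 1/6.
Winifred is living and takes 1/6.
Victor is living and takes 1/3.
Nora predeceased; the 1/3 allotted to Nora's branch passes to Nora's issue by representation.
The 1/3 is divided into 2 equal shares of 1/6 among Judith, Isaac.
Judith predeceased; the 1/6 allotted to Judith's branch passes to Judith's issue by representation.
The 1/6 is divided into 3 equal shares of 1/18 among Samuel, Prudence, Charles.
Samuel is living and takes 1/18.
Prudence is living and takes 1/18.
Charles is living and takes 1/18.
Isaac is living and takes 1/6.

Charles 1/18; Isaac 1/6; Prudence 1/18; Quentin 1/6; Samuel 1/18; Victor 1/3; Winifred 1/6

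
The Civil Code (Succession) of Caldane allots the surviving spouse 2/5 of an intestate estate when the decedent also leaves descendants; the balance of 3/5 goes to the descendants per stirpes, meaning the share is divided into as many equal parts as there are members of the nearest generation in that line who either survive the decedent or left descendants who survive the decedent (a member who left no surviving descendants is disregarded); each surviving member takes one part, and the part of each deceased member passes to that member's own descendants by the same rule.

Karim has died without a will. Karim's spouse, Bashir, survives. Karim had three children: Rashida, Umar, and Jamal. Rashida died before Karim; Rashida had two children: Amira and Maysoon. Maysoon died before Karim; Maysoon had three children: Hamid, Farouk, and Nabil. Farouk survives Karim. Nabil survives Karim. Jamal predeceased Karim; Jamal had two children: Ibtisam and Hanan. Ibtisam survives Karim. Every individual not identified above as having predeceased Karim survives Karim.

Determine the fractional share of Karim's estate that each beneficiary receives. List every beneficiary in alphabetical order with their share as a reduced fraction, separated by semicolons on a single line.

Amira 1/10; Bashir 2/5; Farouk 1/30; Hamid 1/30; Hanan 1/10; Ibtisam 1/10; Nabil 1/30; Umar 1/5

Bashir, as surviving spouse, takes 2/5.
The remaining 3/5 passes to Karim's descendants per stirpes.
The 3/5 is divided into 3 equal shares of 1/5 among Rashida, Umar, Jamal.
Rashida predeceased; the 1/5 allotted to Rashida's branch passes to Rashida's issue by representation.
The 1/5 is divided into 2 equal shares of 1/10 among Amira, Maysoon.
Amira is living and takes 1/10.
Maysoon predeceased; the 1/10 allotted to Maysoon's branch passes to Maysoon's issue by representation.
The 1/10 is divided into 3 equal shares of 1/30 among Hamid, Farouk, Nabil.
Hamid is living and takes 1/30.
Farouk is living and takes 1/30.
Nabil is living and takes 1/30.
Umar is living and takes 1/5.
Jamal predeceased; the 1/5 allotted to Jamal's branch passes to Jamal's issue by representation.
The 1/5 is divided into 2 equal shares of 1/10 among Ibtisam, Hanan.
Ibtisam is living and takes 1/10.
Hanan is living and takes 1/10.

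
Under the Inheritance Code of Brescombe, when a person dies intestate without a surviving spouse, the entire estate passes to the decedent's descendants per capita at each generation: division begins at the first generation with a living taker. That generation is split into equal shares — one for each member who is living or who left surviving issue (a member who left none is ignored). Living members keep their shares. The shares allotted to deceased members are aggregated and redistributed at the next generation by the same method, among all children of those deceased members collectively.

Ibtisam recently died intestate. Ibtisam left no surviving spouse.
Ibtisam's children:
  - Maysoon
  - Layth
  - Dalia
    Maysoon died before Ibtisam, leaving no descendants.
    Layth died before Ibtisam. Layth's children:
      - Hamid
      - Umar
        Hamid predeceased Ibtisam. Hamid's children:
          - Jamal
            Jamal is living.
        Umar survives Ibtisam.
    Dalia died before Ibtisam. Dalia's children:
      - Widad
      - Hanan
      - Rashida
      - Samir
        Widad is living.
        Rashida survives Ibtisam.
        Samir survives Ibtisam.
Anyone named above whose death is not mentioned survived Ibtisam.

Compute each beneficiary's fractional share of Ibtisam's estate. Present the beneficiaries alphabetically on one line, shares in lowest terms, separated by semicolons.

Hanan 1/6; Jamal 1/6; Rashida 1/6; Samir 1/6; Umar 1/6; Widad 1/6

There is no surviving spouse, so the entire estate passes to Ibtisam's descendants per capita at each generation.
No one at generation 1 (Layth, Dalia) is living; moving to the next generation.
At generation 2 (Hamid, Umar, Widad, Hanan, Rashida, Samir) there are 6 shares of (1)/6 = 1/6 each.
Living: Umar, Widad, Hanan, Rashida, and Samir — each takes 1/6.
Deceased: Hamid. That 1/6 share is carried to generation 3.
At generation 3 (Jamal) there are 1 shares of (1/6)/1 = 1/6 each.
Living: Jamal — each takes 1/6.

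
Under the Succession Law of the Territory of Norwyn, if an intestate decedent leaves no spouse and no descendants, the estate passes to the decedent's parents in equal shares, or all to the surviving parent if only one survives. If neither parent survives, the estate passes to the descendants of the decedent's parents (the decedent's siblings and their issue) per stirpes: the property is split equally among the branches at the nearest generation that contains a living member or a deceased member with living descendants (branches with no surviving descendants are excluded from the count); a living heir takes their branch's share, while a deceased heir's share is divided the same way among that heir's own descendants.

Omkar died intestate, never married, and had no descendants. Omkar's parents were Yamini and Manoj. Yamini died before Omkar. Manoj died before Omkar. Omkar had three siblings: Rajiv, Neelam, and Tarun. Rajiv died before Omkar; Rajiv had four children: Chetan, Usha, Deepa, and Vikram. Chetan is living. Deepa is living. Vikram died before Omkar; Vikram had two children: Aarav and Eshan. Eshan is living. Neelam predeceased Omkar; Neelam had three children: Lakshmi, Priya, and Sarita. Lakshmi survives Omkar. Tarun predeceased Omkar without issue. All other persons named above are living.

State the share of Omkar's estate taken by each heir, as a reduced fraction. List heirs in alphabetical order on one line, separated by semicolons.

Neither parent survives and there are no descendants, so the estate passes to Omkar's siblings and their issue per stirpes.
Tarun left no surviving issue, so that branch lapses and is disregarded.
The estate is divided into 2 equal shares of 1/2 among Rajiv, Neelam.
Rajiv predeceased; the 1/2 allotted to Rajiv's branch passes to Rajiv's issue by representation.
The 1/2 is divided into 4 equal shares of 1/8 among Chetan, Usha, Deepa, Vikram.
Chetan is living and takes 1/8.
Usha is living and takes 1/8.
Deepa is living and takes 1/8.
Vikram predeceased; the 1/8 allotted to Vikram's branch passes to Vikram's issue by representation.
The 1/8 is divided into 2 equal shares of 1/16 among Aarav, Eshan.
Aarav is living and takes 1/16.
Eshan is living and takes 1/16.
Neelam predeceased; the 1/2 allotted to Neelam's branch passes to Neelam's issue by representation.
The 1/2 is divided into 3 equal shares of 1/6 among Lakshmi, Priya, Sarita.
Lakshmi is living and takes 1/6.
Priya is living and takes 1/6.
Sarita is living and takes 1/6.

Aarav 1/16; Chetan 1/8; Deepa 1/8; Eshan 1/16; Lakshmi 1/6; Priya 1/6; Sarita 1/6; Usha 1/8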